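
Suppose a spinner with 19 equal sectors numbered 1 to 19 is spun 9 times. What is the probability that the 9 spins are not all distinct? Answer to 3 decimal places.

0.896

P(all 9 different) = 19/19 · 18/19 · ··· · 11/19 ≈ 0.104.
P(at least two equal) = 1 − 0.104 = 0.896.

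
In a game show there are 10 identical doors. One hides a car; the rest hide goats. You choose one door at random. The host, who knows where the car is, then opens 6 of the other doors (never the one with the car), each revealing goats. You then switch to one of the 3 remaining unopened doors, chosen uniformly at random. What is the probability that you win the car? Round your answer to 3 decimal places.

Your original door holds the car with probability 1/10, so the other 9 collectively hold it with probability 9/10.
The host can always find 6 empty doors to open, so the reveals don't change that 9/10; it is now spread over the 3 remaining unopened doors.
P(win by switching) = (9/10) · (1/3) = 3/10 ≈ 0.300.

0.300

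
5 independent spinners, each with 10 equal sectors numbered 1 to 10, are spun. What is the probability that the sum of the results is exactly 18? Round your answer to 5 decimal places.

There are 10^5 = 100000 equally likely outcomes.
The number of ordered 5-tuples from {1,…,10} summing to 18 is 2205.
P(sum = 18) = 2205/100000 = 441/20000 ≈ 0.02205.

0.02205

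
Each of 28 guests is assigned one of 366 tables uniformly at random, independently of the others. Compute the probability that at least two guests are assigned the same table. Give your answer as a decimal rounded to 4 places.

0.6534

It's easier to compute the probability that all 28 are distinct.
P(all distinct) = 366/366 · 365/366 · ··· · 339/366 ≈ 0.3466.
So the probability of at least one match is 1 − 0.3466 = 0.6534.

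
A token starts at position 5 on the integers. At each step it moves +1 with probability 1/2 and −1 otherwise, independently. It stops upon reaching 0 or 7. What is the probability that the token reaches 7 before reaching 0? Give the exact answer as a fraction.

With a fair step, P(i) = ½P(i−1) + ½P(i+1) with P(0)=0, P(7)=1 has the linear solution P(i) = i/7.
P(5) = 5/7.

5/7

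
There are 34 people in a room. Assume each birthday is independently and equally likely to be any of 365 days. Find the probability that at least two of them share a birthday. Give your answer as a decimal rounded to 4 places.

0.7953

It's easier to compute the probability that all 34 are distinct.
P(all distinct) = 365/365 · 364/365 · ··· · 332/365 ≈ 0.2047.
So the probability of at least one match is 1 − 0.2047 = 0.7953.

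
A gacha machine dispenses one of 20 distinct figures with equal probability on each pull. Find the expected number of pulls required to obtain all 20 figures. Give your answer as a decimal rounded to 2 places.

71.95

After i distinct types are collected, each trial gives a new one with probability (20−i)/20, so the expected wait for the next new type is 20/(20−i).
E = 20/20 + 20/19 + 20/18 + 20/17 + 20/16 + 20/15 + 20/14 + 20/13 + 20/12 + 20/11 + 20/10 + 20/9 + 20/8 + 20/7 + 20/6 + 20/5 + 20/4 + 20/3 + 20/2 + 20/1 = 279175675/3879876 ≈ 71.95.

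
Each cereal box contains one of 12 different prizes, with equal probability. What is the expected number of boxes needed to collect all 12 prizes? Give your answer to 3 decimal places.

37.239

After i distinct types are collected, each trial gives a new one with probability (12−i)/12, so the expected wait for the next new type is 12/(12−i).
E = 12/12 + 12/11 + 12/10 + 12/9 + 12/8 + 12/7 + 12/6 + 12/5 + 12/4 + 12/3 + 12/2 + 12/1 = 86021/2310 ≈ 37.239.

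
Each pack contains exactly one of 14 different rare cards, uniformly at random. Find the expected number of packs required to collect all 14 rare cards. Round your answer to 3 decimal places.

After i distinct types are collected, each trial gives a new one with probability (14−i)/14, so the expected wait for the next new type is 14/(14−i).
E = 14/14 + 14/13 + 14/12 + 14/11 + 14/10 + 14/9 + 14/8 + 14/7 + 14/6 + 14/5 + 14/4 + 14/3 + 14/2 + 14/1 = 1171733/25740 ≈ 45.522.

45.522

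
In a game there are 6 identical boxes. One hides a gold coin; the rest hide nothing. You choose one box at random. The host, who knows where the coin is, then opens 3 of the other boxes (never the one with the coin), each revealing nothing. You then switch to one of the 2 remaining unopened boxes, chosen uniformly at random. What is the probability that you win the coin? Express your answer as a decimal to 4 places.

0.4167

Your original box holds the coin with probability 1/6, so the other 5 collectively hold it with probability 5/6.
The host can always find 3 empty boxes to open, so the reveals don't change that 5/6; it is now spread over the 2 remaining unopened boxes.
P(win by switching) = (5/6) · (1/2) = 5/12 ≈ 0.4167.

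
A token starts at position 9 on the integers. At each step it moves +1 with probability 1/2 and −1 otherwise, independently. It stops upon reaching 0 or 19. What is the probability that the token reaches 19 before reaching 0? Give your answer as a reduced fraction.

With a fair step, P(i) = ½P(i−1) + ½P(i+1) with P(0)=0, P(19)=1 has the linear solution P(i) = i/19.
P(9) = 9/19.

9/19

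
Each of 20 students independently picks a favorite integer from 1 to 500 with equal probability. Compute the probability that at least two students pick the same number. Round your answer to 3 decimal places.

0.320

It's easier to compute the probability that all 20 are distinct.
P(all distinct) = 500/500 · 499/500 · ··· · 481/500 ≈ 0.680.
So the probability of at least one match is 1 − 0.680 = 0.320.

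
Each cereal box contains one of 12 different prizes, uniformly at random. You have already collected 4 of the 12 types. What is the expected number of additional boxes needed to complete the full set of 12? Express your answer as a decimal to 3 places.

32.614

Starting from 4 distinct types, each trial gives a new one with probability (12−i)/12 when i types are held, so the wait for the next new type is 12/(12−i).
E = 12/8 + 12/7 + 12/6 + 12/5 + 12/4 + 12/3 + 12/2 + 12/1 = 2283/70 ≈ 32.614.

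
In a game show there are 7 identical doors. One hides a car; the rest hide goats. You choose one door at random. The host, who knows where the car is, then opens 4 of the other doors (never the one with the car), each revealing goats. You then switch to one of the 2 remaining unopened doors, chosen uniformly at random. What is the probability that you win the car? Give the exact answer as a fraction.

3/7

Your original door holds the car with probability 1/7, so the other 6 collectively hold it with probability 6/7.
The host can always find 4 empty doors to open, so the reveals don't change that 6/7; it is now spread over the 2 remaining unopened doors.
P(win by switching) = (6/7) · (1/2) = 3/7.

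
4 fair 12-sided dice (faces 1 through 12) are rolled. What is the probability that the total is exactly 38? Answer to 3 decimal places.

0.014

There are 12^4 = 20736 equally likely outcomes.
The number of ordered 4-tuples from {1,…,12} summing to 38 is 286.
P(sum = 38) = 286/20736 = 143/10368 ≈ 0.014.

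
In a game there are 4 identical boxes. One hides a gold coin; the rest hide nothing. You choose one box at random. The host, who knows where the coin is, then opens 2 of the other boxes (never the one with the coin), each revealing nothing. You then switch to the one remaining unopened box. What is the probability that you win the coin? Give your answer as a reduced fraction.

3/4

Your original box holds the coin with probability 1/4, so the other 3 collectively hold it with probability 3/4.
The host can always find 2 empty boxes to open, so the reveals don't change that 3/4; it is now spread over the 1 remaining unopened box.
P(win by switching) = (3/4) · (1/1) = 3/4.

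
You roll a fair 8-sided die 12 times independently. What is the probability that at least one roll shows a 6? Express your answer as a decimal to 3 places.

P(no roll shows a 6) = (7/8)^12 ≈ 0.201.
P(at least one) = 1 − 0.201 = 0.799.

0.799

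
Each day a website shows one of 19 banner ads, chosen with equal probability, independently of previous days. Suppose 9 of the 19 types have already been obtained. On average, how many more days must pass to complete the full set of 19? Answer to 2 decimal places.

55.65

Starting from 9 distinct types, each trial gives a new one with probability (19−i)/19 when i types are held, so the wait for the next new type is 19/(19−i).
E = 19/10 + 19/9 + 19/8 + 19/7 + 19/6 + 19/5 + 19/4 + 19/3 + 19/2 + 19/1 = 140239/2520 ≈ 55.65.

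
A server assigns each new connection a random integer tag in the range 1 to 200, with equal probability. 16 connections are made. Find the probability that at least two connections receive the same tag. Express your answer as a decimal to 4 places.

0.4600

It's easier to compute the probability that all 16 are distinct.
P(all distinct) = 200/200 · 199/200 · ··· · 185/200 ≈ 0.5400.
So the probability of at least one match is 1 − 0.5400 = 0.4600.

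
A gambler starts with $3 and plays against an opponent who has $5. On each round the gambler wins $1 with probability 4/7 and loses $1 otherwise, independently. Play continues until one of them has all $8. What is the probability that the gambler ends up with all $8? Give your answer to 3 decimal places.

Let r = q/p = (3/7)/(4/7) = 3/4. The recurrence P(i) = p·P(i+1) + q·P(i−1) with P(0)=0, P(8)=1 gives P(i) = (1 − r^i)/(1 − r^8).
P(3) = (1 − (3/4)^3) / (1 − (3/4)^8) = 37888/58975 ≈ 0.642.

0.642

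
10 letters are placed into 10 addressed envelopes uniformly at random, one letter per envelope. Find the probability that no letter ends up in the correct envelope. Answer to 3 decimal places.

0.368

This is the derangement probability: permutations of 10 with no fixed point.
D(10) = 10! · (1 − 1/1! + 1/2! − ··· + (−1)^10/10!) = 1334961.
P = 1334961/3628800 = 16481/44800 ≈ 0.368.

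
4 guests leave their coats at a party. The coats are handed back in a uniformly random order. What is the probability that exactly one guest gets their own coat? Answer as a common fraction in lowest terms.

1/3

Choose which one is fixed: C(4,1) = 4 ways.
The remaining 3 must have no fixed point: D(3) = 2.
P = 4·2/24 = 1/3.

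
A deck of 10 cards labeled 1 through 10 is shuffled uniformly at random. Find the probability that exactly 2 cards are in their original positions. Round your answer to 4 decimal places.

0.1839

Choose which 2 of the 10 are fixed: C(10,2) = 45 ways.
The remaining 8 must have no fixed point: D(8) = 14833.
P = 45·14833/3628800 = 2119/11520 ≈ 0.1839.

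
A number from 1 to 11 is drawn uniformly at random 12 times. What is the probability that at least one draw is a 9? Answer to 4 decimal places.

P(no draw is a 9) = (10/11)^12 ≈ 0.3186.
P(at least one) = 1 − 0.3186 = 0.6814.

0.6814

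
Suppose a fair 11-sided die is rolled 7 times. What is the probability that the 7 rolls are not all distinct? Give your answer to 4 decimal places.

P(all 7 different) = 11/11 · 10/11 · ··· · 5/11 ≈ 0.0853.
P(at least two equal) = 1 − 0.0853 = 0.9147.

0.9147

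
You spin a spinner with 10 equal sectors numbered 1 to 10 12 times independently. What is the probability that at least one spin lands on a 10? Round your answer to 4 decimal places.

P(no spin lands on a 10) = (9/10)^12 ≈ 0.2824.
P(at least one) = 1 − 0.2824 = 0.7176.

0.7176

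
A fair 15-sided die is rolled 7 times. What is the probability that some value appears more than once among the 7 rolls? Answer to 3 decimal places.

P(all 7 different) = 15/15 · 14/15 · ··· · 9/15 ≈ 0.190.
P(at least two equal) = 1 − 0.190 = 0.810.

0.810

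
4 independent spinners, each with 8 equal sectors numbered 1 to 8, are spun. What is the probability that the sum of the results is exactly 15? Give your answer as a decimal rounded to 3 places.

There are 8^4 = 4096 equally likely outcomes.
The number of ordered 4-tuples from {1,…,8} summing to 15 is 284.
P(sum = 15) = 284/4096 = 71/1024 ≈ 0.069.

0.069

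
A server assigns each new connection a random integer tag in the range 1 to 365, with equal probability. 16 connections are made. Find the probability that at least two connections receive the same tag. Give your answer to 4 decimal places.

It's easier to compute the probability that all 16 are distinct.
P(all distinct) = 365/365 · 364/365 · ··· · 350/365 ≈ 0.7164.
So the probability of at least one match is 1 − 0.7164 = 0.2836.

0.2836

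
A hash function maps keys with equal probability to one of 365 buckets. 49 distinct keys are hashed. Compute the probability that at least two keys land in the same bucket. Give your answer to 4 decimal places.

0.9658

It's easier to compute the probability that all 49 are distinct.
P(all distinct) = 365/365 · 364/365 · ··· · 317/365 ≈ 0.0342.
So the probability of at least one match is 1 − 0.0342 = 0.9658.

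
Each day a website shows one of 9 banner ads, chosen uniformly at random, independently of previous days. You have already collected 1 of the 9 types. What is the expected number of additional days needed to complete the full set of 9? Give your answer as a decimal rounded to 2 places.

Starting from 1 distinct type, each trial gives a new one with probability (9−i)/9 when i types are held, so the wait for the next new type is 9/(9−i).
E = 9/8 + 9/7 + 9/6 + 9/5 + 9/4 + 9/3 + 9/2 + 9/1 = 6849/280 ≈ 24.46.

24.46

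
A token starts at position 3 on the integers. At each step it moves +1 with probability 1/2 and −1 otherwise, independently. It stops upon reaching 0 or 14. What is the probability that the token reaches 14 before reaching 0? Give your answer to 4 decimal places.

With a fair step, P(i) = ½P(i−1) + ½P(i+1) with P(0)=0, P(14)=1 has the linear solution P(i) = i/14.
P(3) = 3/14 ≈ 0.2143.

0.2143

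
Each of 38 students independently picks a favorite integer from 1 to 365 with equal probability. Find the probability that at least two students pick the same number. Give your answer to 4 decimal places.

0.8641

It's easier to compute the probability that all 38 are distinct.
P(all distinct) = 365/365 · 364/365 · ··· · 328/365 ≈ 0.1359.
So the probability of at least one match is 1 − 0.1359 = 0.8641.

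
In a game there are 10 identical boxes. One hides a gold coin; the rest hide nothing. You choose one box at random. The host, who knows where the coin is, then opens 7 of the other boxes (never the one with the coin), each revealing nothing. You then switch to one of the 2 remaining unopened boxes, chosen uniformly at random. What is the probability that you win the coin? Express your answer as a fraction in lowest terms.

Your original box holds the coin with probability 1/10, so the other 9 collectively hold it with probability 9/10.
The host can always find 7 empty boxes to open, so the reveals don't change that 9/10; it is now spread over the 2 remaining unopened boxes.
P(win by switching) = (9/10) · (1/2) = 9/20.

9/20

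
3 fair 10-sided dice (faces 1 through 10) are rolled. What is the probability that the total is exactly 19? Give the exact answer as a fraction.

69/1000

There are 10^3 = 1000 equally likely outcomes.
The number of ordered 3-tuples from {1,…,10} summing to 19 is 69.
P(sum = 19) = 69/1000.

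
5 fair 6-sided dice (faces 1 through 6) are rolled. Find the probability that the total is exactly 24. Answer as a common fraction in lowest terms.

205/7776

There are 6^5 = 7776 equally likely outcomes.
The number of ordered 5-tuples from {1,…,6} summing to 24 is 205.
P(sum = 24) = 205/7776.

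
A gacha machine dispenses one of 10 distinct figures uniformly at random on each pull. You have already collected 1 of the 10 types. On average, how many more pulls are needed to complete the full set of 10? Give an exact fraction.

7129/252

Starting from 1 distinct type, each trial gives a new one with probability (10−i)/10 when i types are held, so the wait for the next new type is 10/(10−i).
E = 10/9 + 10/8 + 10/7 + 10/6 + 10/5 + 10/4 + 10/3 + 10/2 + 10/1 = 7129/252.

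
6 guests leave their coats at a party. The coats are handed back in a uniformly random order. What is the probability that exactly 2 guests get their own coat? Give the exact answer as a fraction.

Choose which 2 of the 6 are fixed: C(6,2) = 15 ways.
The remaining 4 must have no fixed point: D(4) = 9.
P = 15·9/720 = 3/16.

3/16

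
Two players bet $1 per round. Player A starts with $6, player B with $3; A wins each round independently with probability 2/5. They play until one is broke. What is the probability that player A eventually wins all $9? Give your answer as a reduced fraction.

Let r = q/p = (3/5)/(2/5) = 3/2. The recurrence P(i) = p·P(i+1) + q·P(i−1) with P(0)=0, P(9)=1 gives P(i) = (1 − r^i)/(1 − r^9).
P(6) = (1 − (3/2)^6) / (1 − (3/2)^9) = 280/1009.

280/1009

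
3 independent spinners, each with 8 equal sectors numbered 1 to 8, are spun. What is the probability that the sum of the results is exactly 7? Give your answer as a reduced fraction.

15/512

There are 8^3 = 512 equally likely outcomes.
The number of ordered 3-tuples from {1,…,8} summing to 7 is 15.
P(sum = 7) = 15/512.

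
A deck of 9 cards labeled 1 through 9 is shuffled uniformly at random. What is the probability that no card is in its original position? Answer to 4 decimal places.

0.3679

This is the derangement probability: permutations of 9 with no fixed point.
D(9) = 9! · (1 − 1/1! + 1/2! − ··· + (−1)^9/9!) = 133496.
P = 133496/362880 = 16687/45360 ≈ 0.3679.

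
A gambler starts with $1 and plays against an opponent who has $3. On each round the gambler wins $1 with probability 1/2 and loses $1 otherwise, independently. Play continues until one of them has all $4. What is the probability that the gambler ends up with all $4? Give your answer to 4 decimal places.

0.2500

With a fair step, P(i) = ½P(i−1) + ½P(i+1) with P(0)=0, P(4)=1 has the linear solution P(i) = i/4.
P(1) = 1/4 ≈ 0.2500.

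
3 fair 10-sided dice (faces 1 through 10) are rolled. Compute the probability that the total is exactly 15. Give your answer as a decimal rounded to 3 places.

There are 10^3 = 1000 equally likely outcomes.
The number of ordered 3-tuples from {1,…,10} summing to 15 is 73.
P(sum = 15) = 73/1000 ≈ 0.073.

0.073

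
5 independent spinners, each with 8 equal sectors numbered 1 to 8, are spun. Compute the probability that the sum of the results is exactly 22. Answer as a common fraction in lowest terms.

There are 8^5 = 32768 equally likely outcomes.
The number of ordered 5-tuples from {1,…,8} summing to 22 is 2460.
P(sum = 22) = 2460/32768 = 615/8192.

615/8192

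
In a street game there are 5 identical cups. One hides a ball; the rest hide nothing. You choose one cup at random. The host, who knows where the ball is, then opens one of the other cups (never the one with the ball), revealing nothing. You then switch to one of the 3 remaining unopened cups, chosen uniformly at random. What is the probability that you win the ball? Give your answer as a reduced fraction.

Your original cup holds the ball with probability 1/5, so the other 4 collectively hold it with probability 4/5.
The host can always find an empty cup to open, so this doesn't change that 4/5; it is now spread over the 3 remaining unopened cups.
P(win by switching) = (4/5) · (1/3) = 4/15.

4/15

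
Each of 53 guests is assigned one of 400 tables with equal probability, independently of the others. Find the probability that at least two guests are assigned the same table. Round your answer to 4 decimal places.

0.9729

It's easier to compute the probability that all 53 are distinct.
P(all distinct) = 400/400 · 399/400 · ··· · 348/400 ≈ 0.0271.
So the probability of at least one match is 1 − 0.0271 = 0.9729.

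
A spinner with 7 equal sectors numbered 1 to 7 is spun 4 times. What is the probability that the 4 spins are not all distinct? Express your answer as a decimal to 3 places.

P(all 4 different) = 7/7 · 6/7 · ··· · 4/7 ≈ 0.350.
P(at least two equal) = 1 − 0.350 = 0.650.

0.650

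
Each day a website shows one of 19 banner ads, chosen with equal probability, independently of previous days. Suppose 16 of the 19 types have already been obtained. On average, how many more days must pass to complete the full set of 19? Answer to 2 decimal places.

Starting from 16 distinct types, each trial gives a new one with probability (19−i)/19 when i types are held, so the wait for the next new type is 19/(19−i).
E = 19/3 + 19/2 + 19/1 = 209/6 ≈ 34.83.

34.83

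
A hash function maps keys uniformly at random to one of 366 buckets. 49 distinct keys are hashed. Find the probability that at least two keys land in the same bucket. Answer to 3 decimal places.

0.965

It's easier to compute the probability that all 49 are distinct.
P(all distinct) = 366/366 · 365/366 · ··· · 318/366 ≈ 0.035.
So the probability of at least one match is 1 − 0.035 = 0.965.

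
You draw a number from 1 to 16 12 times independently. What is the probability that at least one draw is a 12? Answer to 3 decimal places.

0.539

P(no draw is a 12) = (15/16)^12 ≈ 0.461.
P(at least one) = 1 − 0.461 = 0.539.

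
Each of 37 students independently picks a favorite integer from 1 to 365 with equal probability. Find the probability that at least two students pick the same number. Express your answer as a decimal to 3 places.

It's easier to compute the probability that all 37 are distinct.
P(all distinct) = 365/365 · 364/365 · ··· · 329/365 ≈ 0.151.
So the probability of at least one match is 1 − 0.151 = 0.849.

0.849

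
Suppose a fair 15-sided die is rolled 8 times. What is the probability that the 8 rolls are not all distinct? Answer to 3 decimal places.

P(all 8 different) = 15/15 · 14/15 · ··· · 8/15 ≈ 0.101.
P(at least two equal) = 1 − 0.101 = 0.899.

0.899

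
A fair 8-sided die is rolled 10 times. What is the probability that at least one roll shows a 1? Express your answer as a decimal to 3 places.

0.737

P(no roll shows a 1) = (7/8)^10 ≈ 0.263.
P(at least one) = 1 − 0.263 = 0.737.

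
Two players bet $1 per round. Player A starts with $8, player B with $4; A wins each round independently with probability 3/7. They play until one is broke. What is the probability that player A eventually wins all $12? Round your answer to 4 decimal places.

0.2940

Let r = q/p = (4/7)/(3/7) = 4/3. The recurrence P(i) = p·P(i+1) + q·P(i−1) with P(0)=0, P(12)=1 gives P(i) = (1 − r^i)/(1 − r^12).
P(8) = (1 − (4/3)^8) / (1 − (4/3)^12) = 27297/92833 ≈ 0.2940.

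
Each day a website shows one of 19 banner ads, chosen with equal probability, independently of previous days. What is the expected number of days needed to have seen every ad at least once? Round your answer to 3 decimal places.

After i distinct types are collected, each trial gives a new one with probability (19−i)/19, so the expected wait for the next new type is 19/(19−i).
E = 19/19 + 19/18 + 19/17 + 19/16 + 19/15 + 19/14 + 19/13 + 19/12 + 19/11 + 19/10 + 19/9 + 19/8 + 19/7 + 19/6 + 19/5 + 19/4 + 19/3 + 19/2 + 19/1 = 275295799/4084080 ≈ 67.407.

67.407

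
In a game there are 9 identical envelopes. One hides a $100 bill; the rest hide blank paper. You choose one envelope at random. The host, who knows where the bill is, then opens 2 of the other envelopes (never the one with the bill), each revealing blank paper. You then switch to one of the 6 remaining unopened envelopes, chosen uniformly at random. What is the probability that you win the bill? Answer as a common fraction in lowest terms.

Your original envelope holds the bill with probability 1/9, so the other 8 collectively hold it with probability 8/9.
The host can always find 2 empty envelopes to open, so the reveals don't change that 8/9; it is now spread over the 6 remaining unopened envelopes.
P(win by switching) = (8/9) · (1/6) = 4/27.

4/27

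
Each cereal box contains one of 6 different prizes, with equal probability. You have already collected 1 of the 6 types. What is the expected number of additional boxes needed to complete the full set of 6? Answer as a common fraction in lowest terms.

Starting from 1 distinct type, each trial gives a new one with probability (6−i)/6 when i types are held, so the wait for the next new type is 6/(6−i).
E = 6/5 + 6/4 + 6/3 + 6/2 + 6/1 = 137/10.

137/10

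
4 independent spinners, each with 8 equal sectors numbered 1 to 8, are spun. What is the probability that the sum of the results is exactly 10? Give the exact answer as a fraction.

There are 8^4 = 4096 equally likely outcomes.
The number of ordered 4-tuples from {1,…,8} summing to 10 is 84.
P(sum = 10) = 84/4096 = 21/1024.

21/1024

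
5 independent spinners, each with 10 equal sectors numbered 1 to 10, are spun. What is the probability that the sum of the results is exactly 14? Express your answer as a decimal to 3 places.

There are 10^5 = 100000 equally likely outcomes.
The number of ordered 5-tuples from {1,…,10} summing to 14 is 715.
P(sum = 14) = 715/100000 = 143/20000 ≈ 0.007.

0.007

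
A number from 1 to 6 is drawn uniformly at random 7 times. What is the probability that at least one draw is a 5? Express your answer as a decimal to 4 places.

P(no draw is a 5) = (5/6)^7 ≈ 0.2791.
P(at least one) = 1 − 0.2791 = 0.7209.

0.7209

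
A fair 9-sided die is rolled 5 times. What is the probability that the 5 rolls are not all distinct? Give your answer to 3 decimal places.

P(all 5 different) = 9/9 · 8/9 · ··· · 5/9 ≈ 0.256.
P(at least two equal) = 1 − 0.256 = 0.744.

0.744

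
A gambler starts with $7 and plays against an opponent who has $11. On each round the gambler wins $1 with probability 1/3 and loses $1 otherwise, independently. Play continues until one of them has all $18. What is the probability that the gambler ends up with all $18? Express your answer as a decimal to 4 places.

Let r = q/p = (2/3)/(1/3) = 2. The recurrence P(i) = p·P(i+1) + q·P(i−1) with P(0)=0, P(18)=1 gives P(i) = (1 − r^i)/(1 − r^18).
P(7) = (1 − (2)^7) / (1 − (2)^18) = 127/262143 ≈ 0.0005.

0.0005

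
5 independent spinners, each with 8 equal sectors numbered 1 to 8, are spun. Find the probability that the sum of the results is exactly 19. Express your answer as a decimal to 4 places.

There are 8^5 = 32768 equally likely outcomes.
The number of ordered 5-tuples from {1,…,8} summing to 19 is 2010.
P(sum = 19) = 2010/32768 = 1005/16384 ≈ 0.0613.

0.0613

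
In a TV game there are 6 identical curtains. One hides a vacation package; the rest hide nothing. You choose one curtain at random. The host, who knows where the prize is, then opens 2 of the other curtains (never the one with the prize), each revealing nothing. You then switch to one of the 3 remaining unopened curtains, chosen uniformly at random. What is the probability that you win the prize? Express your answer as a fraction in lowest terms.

5/18

Your original curtain holds the prize with probability 1/6, so the other 5 collectively hold it with probability 5/6.
The host can always find 2 empty curtains to open, so the reveals don't change that 5/6; it is now spread over the 3 remaining unopened curtains.
P(win by switching) = (5/6) · (1/3) = 5/18.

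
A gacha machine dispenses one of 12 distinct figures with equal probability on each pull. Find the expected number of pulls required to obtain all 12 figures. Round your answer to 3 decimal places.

37.239

After i distinct types are collected, each trial gives a new one with probability (12−i)/12, so the expected wait for the next new type is 12/(12−i).
E = 12/12 + 12/11 + 12/10 + 12/9 + 12/8 + 12/7 + 12/6 + 12/5 + 12/4 + 12/3 + 12/2 + 12/1 = 86021/2310 ≈ 37.239.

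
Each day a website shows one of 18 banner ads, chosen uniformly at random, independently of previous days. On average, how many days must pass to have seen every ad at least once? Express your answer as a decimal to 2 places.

62.91

After i distinct types are collected, each trial gives a new one with probability (18−i)/18, so the expected wait for the next new type is 18/(18−i).
E = 18/18 + 18/17 + 18/16 + 18/15 + 18/14 + 18/13 + 18/12 + 18/11 + 18/10 + 18/9 + 18/8 + 18/7 + 18/6 + 18/5 + 18/4 + 18/3 + 18/2 + 18/1 = 42822903/680680 ≈ 62.91.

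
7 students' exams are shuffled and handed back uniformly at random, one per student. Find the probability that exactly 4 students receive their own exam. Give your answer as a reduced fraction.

1/72

Choose which 4 of the 7 are fixed: C(7,4) = 35 ways.
The remaining 3 must have no fixed point: D(3) = 2.
P = 35·2/5040 = 1/72.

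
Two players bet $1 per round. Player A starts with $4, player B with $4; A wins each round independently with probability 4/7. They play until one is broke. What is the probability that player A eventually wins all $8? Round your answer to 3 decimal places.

0.760

Let r = q/p = (3/7)/(4/7) = 3/4. The recurrence P(i) = p·P(i+1) + q·P(i−1) with P(0)=0, P(8)=1 gives P(i) = (1 − r^i)/(1 − r^8).
P(4) = (1 − (3/4)^4) / (1 − (3/4)^8) = 256/337 ≈ 0.760.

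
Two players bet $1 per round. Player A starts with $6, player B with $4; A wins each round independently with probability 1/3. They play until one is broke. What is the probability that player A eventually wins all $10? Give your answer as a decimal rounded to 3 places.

Let r = q/p = (2/3)/(1/3) = 2. The recurrence P(i) = p·P(i+1) + q·P(i−1) with P(0)=0, P(10)=1 gives P(i) = (1 − r^i)/(1 − r^10).
P(6) = (1 − (2)^6) / (1 − (2)^10) = 21/341 ≈ 0.062.

0.062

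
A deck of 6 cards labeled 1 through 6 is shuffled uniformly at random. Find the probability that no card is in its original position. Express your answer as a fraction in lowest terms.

This is the derangement probability: permutations of 6 with no fixed point.
D(6) = 6! · (1 − 1/1! + 1/2! − ··· + (−1)^6/6!) = 265.
P = 265/720 = 53/144.

53/144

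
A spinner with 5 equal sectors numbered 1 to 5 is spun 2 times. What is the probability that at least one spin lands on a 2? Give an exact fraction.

P(no spin lands on a 2) = (4/5)^2 = 16/25.
P(at least one) = 1 − 16/25 = 9/25.

9/25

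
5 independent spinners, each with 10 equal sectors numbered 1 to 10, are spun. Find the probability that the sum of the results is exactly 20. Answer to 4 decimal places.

There are 10^5 = 100000 equally likely outcomes.
The number of ordered 5-tuples from {1,…,10} summing to 20 is 3246.
P(sum = 20) = 3246/100000 = 1623/50000 ≈ 0.0325.

0.0325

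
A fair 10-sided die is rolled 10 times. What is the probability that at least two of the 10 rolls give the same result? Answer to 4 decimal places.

0.9996

P(all 10 different) = 10/10 · 9/10 · ··· · 1/10 ≈ 0.0004.
P(at least two equal) = 1 − 0.0004 = 0.9996.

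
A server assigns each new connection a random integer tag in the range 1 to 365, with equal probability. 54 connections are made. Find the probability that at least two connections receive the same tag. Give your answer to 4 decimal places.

0.9839

It's easier to compute the probability that all 54 are distinct.
P(all distinct) = 365/365 · 364/365 · ··· · 312/365 ≈ 0.0161.
So the probability of at least one match is 1 − 0.0161 = 0.9839.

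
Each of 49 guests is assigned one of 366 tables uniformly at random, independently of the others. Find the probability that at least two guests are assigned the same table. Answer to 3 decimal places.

0.965

It's easier to compute the probability that all 49 are distinct.
P(all distinct) = 366/366 · 365/366 · ··· · 318/366 ≈ 0.035.
So the probability of at least one match is 1 − 0.035 = 0.965.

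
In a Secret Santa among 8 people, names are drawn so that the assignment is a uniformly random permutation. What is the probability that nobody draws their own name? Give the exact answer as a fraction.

2119/5760

This is the derangement probability: permutations of 8 with no fixed point.
D(8) = 8! · (1 − 1/1! + 1/2! − ··· + (−1)^8/8!) = 14833.
P = 14833/40320 = 2119/5760.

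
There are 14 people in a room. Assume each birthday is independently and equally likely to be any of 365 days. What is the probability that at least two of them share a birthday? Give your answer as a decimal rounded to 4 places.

0.2231

It's easier to compute the probability that all 14 are distinct.
P(all distinct) = 365/365 · 364/365 · ··· · 352/365 ≈ 0.7769.
So the probability of at least one match is 1 − 0.7769 = 0.2231.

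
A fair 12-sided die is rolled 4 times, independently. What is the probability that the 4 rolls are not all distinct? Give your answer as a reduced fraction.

41/96

P(all 4 different) = 12/12 · 11/12 · ··· · 9/12 = 55/96.
P(at least two equal) = 1 − 55/96 = 41/96.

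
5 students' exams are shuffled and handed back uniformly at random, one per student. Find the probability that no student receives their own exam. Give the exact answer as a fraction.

This is the derangement probability: permutations of 5 with no fixed point.
D(5) = 5! · (1 − 1/1! + 1/2! − ··· + (−1)^5/5!) = 44.
P = 44/120 = 11/30.

11/30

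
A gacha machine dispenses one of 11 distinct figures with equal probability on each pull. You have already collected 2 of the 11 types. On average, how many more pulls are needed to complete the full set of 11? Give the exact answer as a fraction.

78419/2520

Starting from 2 distinct types, each trial gives a new one with probability (11−i)/11 when i types are held, so the wait for the next new type is 11/(11−i).
E = 11/9 + 11/8 + 11/7 + 11/6 + 11/5 + 11/4 + 11/3 + 11/2 + 11/1 = 78419/2520.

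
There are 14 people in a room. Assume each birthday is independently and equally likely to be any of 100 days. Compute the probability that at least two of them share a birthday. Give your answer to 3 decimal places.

It's easier to compute the probability that all 14 are distinct.
P(all distinct) = 100/100 · 99/100 · ··· · 87/100 ≈ 0.385.
So the probability of at least one match is 1 − 0.385 = 0.615.

0.615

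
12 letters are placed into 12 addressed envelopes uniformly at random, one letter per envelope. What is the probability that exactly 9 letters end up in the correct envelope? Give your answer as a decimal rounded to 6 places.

0.000001

Choose which 9 of the 12 are fixed: C(12,9) = 220 ways.
The remaining 3 must have no fixed point: D(3) = 2.
P = 220·2/479001600 = 1/1088640 ≈ 0.000001.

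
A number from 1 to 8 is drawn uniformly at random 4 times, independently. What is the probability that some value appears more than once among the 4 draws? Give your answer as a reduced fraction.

P(all 4 different) = 8/8 · 7/8 · ··· · 5/8 = 105/256.
P(at least two equal) = 1 − 105/256 = 151/256.

151/256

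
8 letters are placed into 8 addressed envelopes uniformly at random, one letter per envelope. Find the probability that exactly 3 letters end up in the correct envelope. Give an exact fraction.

11/180

Choose which 3 of the 8 are fixed: C(8,3) = 56 ways.
The remaining 5 must have no fixed point: D(5) = 44.
P = 56·44/40320 = 11/180.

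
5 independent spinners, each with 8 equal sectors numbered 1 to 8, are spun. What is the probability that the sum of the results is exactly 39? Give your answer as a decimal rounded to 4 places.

There are 8^5 = 32768 equally likely outcomes.
The number of ordered 5-tuples from {1,…,8} summing to 39 is 5.
P(sum = 39) = 5/32768 ≈ 0.0002.

0.0002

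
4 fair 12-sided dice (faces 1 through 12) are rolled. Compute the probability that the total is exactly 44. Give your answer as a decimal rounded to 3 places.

0.002

There are 12^4 = 20736 equally likely outcomes.
The number of ordered 4-tuples from {1,…,12} summing to 44 is 35.
P(sum = 44) = 35/20736 ≈ 0.002.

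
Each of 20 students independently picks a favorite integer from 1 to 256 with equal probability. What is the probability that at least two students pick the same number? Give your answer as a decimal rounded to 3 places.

It's easier to compute the probability that all 20 are distinct.
P(all distinct) = 256/256 · 255/256 · ··· · 237/256 ≈ 0.467.
So the probability of at least one match is 1 − 0.467 = 0.533.

0.533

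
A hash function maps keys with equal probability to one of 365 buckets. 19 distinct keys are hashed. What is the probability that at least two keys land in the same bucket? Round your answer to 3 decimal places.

0.379

It's easier to compute the probability that all 19 are distinct.
P(all distinct) = 365/365 · 364/365 · ··· · 347/365 ≈ 0.621.
So the probability of at least one match is 1 − 0.621 = 0.379.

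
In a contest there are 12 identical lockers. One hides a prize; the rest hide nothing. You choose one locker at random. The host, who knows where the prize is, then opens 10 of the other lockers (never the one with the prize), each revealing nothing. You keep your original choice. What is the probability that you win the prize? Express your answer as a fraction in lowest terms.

The host can always open 10 empty lockers regardless of your choice, so the reveals give no information about your original locker.
P(win by staying) = 1/12.

1/12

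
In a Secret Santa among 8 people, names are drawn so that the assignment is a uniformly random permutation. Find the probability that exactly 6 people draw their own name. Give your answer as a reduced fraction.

Choose which 6 of the 8 are fixed: C(8,6) = 28 ways.
The remaining 2 must have no fixed point: D(2) = 1.
P = 28·1/40320 = 1/1440.

1/1440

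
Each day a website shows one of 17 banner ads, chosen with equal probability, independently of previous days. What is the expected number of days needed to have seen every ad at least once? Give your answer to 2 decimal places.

After i distinct types are collected, each trial gives a new one with probability (17−i)/17, so the expected wait for the next new type is 17/(17−i).
E = 17/17 + 17/16 + 17/15 + 17/14 + 17/13 + 17/12 + 17/11 + 17/10 + 17/9 + 17/8 + 17/7 + 17/6 + 17/5 + 17/4 + 17/3 + 17/2 + 17/1 = 42142223/720720 ≈ 58.47.

58.47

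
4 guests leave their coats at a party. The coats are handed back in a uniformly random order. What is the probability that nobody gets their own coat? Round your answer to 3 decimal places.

0.375

This is the derangement probability: permutations of 4 with no fixed point.
D(4) = 4! · (1 − 1/1! + 1/2! − ··· + (−1)^4/4!) = 9.
P = 9/24 = 3/8 ≈ 0.375.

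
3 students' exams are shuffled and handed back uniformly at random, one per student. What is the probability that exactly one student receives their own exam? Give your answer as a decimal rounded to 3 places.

Choose which one is fixed: C(3,1) = 3 ways.
The remaining 2 must have no fixed point: D(2) = 1.
P = 3·1/6 = 1/2 ≈ 0.500.

0.500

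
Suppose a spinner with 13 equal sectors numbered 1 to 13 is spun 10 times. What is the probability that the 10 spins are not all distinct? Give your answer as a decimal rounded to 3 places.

0.992

P(all 10 different) = 13/13 · 12/13 · ··· · 4/13 ≈ 0.008.
P(at least two equal) = 1 − 0.008 = 0.992.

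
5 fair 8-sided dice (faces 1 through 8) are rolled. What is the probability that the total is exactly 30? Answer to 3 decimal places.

There are 8^5 = 32768 equally likely outcomes.
The number of ordered 5-tuples from {1,…,8} summing to 30 is 926.
P(sum = 30) = 926/32768 = 463/16384 ≈ 0.028.

0.028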